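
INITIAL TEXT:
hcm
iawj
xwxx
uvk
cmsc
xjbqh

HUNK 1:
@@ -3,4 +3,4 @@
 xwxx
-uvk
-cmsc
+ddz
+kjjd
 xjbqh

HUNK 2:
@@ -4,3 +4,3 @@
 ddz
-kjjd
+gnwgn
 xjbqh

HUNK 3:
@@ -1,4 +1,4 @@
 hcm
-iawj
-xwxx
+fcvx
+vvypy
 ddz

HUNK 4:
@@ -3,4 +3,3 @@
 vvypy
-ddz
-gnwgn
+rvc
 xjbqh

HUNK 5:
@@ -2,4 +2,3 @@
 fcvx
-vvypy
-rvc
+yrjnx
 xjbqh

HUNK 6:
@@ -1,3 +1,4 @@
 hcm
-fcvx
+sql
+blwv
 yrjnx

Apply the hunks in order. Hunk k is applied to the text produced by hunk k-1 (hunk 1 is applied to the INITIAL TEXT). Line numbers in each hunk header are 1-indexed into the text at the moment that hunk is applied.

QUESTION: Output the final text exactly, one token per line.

Answer: hcm
sql
blwv
yrjnx
xjbqh

Derivation:
Hunk 1: at line 3 remove [uvk,cmsc] add [ddz,kjjd] -> 6 lines: hcm iawj xwxx ddz kjjd xjbqh
Hunk 2: at line 4 remove [kjjd] add [gnwgn] -> 6 lines: hcm iawj xwxx ddz gnwgn xjbqh
Hunk 3: at line 1 remove [iawj,xwxx] add [fcvx,vvypy] -> 6 lines: hcm fcvx vvypy ddz gnwgn xjbqh
Hunk 4: at line 3 remove [ddz,gnwgn] add [rvc] -> 5 lines: hcm fcvx vvypy rvc xjbqh
Hunk 5: at line 2 remove [vvypy,rvc] add [yrjnx] -> 4 lines: hcm fcvx yrjnx xjbqh
Hunk 6: at line 1 remove [fcvx] add [sql,blwv] -> 5 lines: hcm sql blwv yrjnx xjbqh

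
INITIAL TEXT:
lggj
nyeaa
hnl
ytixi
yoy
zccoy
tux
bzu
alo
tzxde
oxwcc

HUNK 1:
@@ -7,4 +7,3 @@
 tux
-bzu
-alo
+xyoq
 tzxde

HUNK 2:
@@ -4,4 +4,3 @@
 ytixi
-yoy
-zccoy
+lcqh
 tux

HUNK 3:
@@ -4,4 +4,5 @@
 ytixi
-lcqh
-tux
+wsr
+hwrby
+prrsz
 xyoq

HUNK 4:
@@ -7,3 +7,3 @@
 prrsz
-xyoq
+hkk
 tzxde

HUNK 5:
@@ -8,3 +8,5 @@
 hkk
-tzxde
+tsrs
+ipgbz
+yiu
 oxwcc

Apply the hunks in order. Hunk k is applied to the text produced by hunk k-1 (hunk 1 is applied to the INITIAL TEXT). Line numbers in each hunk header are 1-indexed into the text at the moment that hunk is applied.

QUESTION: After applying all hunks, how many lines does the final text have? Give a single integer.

Answer: 12

Derivation:
Hunk 1: at line 7 remove [bzu,alo] add [xyoq] -> 10 lines: lggj nyeaa hnl ytixi yoy zccoy tux xyoq tzxde oxwcc
Hunk 2: at line 4 remove [yoy,zccoy] add [lcqh] -> 9 lines: lggj nyeaa hnl ytixi lcqh tux xyoq tzxde oxwcc
Hunk 3: at line 4 remove [lcqh,tux] add [wsr,hwrby,prrsz] -> 10 lines: lggj nyeaa hnl ytixi wsr hwrby prrsz xyoq tzxde oxwcc
Hunk 4: at line 7 remove [xyoq] add [hkk] -> 10 lines: lggj nyeaa hnl ytixi wsr hwrby prrsz hkk tzxde oxwcc
Hunk 5: at line 8 remove [tzxde] add [tsrs,ipgbz,yiu] -> 12 lines: lggj nyeaa hnl ytixi wsr hwrby prrsz hkk tsrs ipgbz yiu oxwcc
Final line count: 12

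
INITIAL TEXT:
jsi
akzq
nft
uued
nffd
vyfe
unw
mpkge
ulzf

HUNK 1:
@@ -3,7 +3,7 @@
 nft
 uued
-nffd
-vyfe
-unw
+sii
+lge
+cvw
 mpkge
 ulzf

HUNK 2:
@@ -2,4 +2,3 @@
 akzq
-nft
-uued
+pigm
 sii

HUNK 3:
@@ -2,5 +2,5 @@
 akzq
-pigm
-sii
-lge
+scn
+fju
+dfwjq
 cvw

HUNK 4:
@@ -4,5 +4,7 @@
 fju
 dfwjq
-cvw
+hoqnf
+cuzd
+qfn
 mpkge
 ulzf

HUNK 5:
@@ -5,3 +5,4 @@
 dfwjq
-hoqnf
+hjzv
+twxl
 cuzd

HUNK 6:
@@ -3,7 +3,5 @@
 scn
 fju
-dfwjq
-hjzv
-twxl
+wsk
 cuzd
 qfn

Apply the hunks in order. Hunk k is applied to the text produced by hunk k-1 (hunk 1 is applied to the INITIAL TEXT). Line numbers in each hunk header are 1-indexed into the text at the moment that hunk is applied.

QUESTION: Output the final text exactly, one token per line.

Answer: jsi
akzq
scn
fju
wsk
cuzd
qfn
mpkge
ulzf

Derivation:
Hunk 1: at line 3 remove [nffd,vyfe,unw] add [sii,lge,cvw] -> 9 lines: jsi akzq nft uued sii lge cvw mpkge ulzf
Hunk 2: at line 2 remove [nft,uued] add [pigm] -> 8 lines: jsi akzq pigm sii lge cvw mpkge ulzf
Hunk 3: at line 2 remove [pigm,sii,lge] add [scn,fju,dfwjq] -> 8 lines: jsi akzq scn fju dfwjq cvw mpkge ulzf
Hunk 4: at line 4 remove [cvw] add [hoqnf,cuzd,qfn] -> 10 lines: jsi akzq scn fju dfwjq hoqnf cuzd qfn mpkge ulzf
Hunk 5: at line 5 remove [hoqnf] add [hjzv,twxl] -> 11 lines: jsi akzq scn fju dfwjq hjzv twxl cuzd qfn mpkge ulzf
Hunk 6: at line 3 remove [dfwjq,hjzv,twxl] add [wsk] -> 9 lines: jsi akzq scn fju wsk cuzd qfn mpkge ulzf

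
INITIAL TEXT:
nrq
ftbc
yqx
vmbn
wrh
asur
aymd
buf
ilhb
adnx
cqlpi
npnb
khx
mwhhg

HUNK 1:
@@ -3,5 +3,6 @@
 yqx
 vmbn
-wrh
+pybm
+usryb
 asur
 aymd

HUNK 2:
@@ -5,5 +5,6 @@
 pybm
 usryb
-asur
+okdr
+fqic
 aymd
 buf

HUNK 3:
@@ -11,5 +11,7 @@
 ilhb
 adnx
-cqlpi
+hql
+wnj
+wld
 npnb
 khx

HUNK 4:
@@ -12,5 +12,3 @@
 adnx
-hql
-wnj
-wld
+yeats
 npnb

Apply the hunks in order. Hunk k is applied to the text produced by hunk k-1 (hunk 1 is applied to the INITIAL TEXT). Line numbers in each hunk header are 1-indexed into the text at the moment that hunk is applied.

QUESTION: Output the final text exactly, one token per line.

Answer: nrq
ftbc
yqx
vmbn
pybm
usryb
okdr
fqic
aymd
buf
ilhb
adnx
yeats
npnb
khx
mwhhg

Derivation:
Hunk 1: at line 3 remove [wrh] add [pybm,usryb] -> 15 lines: nrq ftbc yqx vmbn pybm usryb asur aymd buf ilhb adnx cqlpi npnb khx mwhhg
Hunk 2: at line 5 remove [asur] add [okdr,fqic] -> 16 lines: nrq ftbc yqx vmbn pybm usryb okdr fqic aymd buf ilhb adnx cqlpi npnb khx mwhhg
Hunk 3: at line 11 remove [cqlpi] add [hql,wnj,wld] -> 18 lines: nrq ftbc yqx vmbn pybm usryb okdr fqic aymd buf ilhb adnx hql wnj wld npnb khx mwhhg
Hunk 4: at line 12 remove [hql,wnj,wld] add [yeats] -> 16 lines: nrq ftbc yqx vmbn pybm usryb okdr fqic aymd buf ilhb adnx yeats npnb khx mwhhg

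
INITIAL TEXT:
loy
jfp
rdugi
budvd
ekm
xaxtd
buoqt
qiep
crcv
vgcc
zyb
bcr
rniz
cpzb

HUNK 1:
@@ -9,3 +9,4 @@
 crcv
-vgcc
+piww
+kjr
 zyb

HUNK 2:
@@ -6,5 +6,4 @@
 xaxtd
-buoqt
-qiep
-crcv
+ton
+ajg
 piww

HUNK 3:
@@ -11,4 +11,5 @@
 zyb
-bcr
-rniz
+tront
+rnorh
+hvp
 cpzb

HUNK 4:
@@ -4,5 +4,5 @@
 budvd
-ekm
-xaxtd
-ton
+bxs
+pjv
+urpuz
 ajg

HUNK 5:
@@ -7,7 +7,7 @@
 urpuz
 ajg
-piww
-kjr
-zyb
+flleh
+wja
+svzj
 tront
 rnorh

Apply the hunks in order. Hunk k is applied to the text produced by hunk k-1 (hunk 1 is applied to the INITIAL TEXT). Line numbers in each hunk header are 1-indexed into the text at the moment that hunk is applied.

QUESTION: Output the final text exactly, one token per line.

Hunk 1: at line 9 remove [vgcc] add [piww,kjr] -> 15 lines: loy jfp rdugi budvd ekm xaxtd buoqt qiep crcv piww kjr zyb bcr rniz cpzb
Hunk 2: at line 6 remove [buoqt,qiep,crcv] add [ton,ajg] -> 14 lines: loy jfp rdugi budvd ekm xaxtd ton ajg piww kjr zyb bcr rniz cpzb
Hunk 3: at line 11 remove [bcr,rniz] add [tront,rnorh,hvp] -> 15 lines: loy jfp rdugi budvd ekm xaxtd ton ajg piww kjr zyb tront rnorh hvp cpzb
Hunk 4: at line 4 remove [ekm,xaxtd,ton] add [bxs,pjv,urpuz] -> 15 lines: loy jfp rdugi budvd bxs pjv urpuz ajg piww kjr zyb tront rnorh hvp cpzb
Hunk 5: at line 7 remove [piww,kjr,zyb] add [flleh,wja,svzj] -> 15 lines: loy jfp rdugi budvd bxs pjv urpuz ajg flleh wja svzj tront rnorh hvp cpzb

Answer: loy
jfp
rdugi
budvd
bxs
pjv
urpuz
ajg
flleh
wja
svzj
tront
rnorh
hvp
cpzb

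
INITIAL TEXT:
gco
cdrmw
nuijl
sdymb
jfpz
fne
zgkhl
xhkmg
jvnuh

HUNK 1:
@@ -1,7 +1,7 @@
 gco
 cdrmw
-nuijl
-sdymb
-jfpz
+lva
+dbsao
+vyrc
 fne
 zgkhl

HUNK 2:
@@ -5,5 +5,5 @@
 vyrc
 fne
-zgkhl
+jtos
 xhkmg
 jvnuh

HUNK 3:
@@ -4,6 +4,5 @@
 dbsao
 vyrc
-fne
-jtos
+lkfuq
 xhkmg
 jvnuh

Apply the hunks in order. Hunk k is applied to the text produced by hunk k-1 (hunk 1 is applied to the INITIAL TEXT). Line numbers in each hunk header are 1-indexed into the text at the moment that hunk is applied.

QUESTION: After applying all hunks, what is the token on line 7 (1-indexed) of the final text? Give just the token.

Hunk 1: at line 1 remove [nuijl,sdymb,jfpz] add [lva,dbsao,vyrc] -> 9 lines: gco cdrmw lva dbsao vyrc fne zgkhl xhkmg jvnuh
Hunk 2: at line 5 remove [zgkhl] add [jtos] -> 9 lines: gco cdrmw lva dbsao vyrc fne jtos xhkmg jvnuh
Hunk 3: at line 4 remove [fne,jtos] add [lkfuq] -> 8 lines: gco cdrmw lva dbsao vyrc lkfuq xhkmg jvnuh
Final line 7: xhkmg

Answer: xhkmg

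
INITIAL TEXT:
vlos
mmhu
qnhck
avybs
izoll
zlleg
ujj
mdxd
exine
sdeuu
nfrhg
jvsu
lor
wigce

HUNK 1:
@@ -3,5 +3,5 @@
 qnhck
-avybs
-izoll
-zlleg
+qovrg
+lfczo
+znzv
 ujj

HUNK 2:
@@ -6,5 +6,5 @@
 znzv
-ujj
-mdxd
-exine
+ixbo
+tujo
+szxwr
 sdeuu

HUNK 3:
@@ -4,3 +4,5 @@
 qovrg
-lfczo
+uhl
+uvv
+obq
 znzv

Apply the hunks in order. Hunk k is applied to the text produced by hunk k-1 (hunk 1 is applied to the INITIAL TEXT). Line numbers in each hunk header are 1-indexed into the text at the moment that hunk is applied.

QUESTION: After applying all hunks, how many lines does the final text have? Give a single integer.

Answer: 16

Derivation:
Hunk 1: at line 3 remove [avybs,izoll,zlleg] add [qovrg,lfczo,znzv] -> 14 lines: vlos mmhu qnhck qovrg lfczo znzv ujj mdxd exine sdeuu nfrhg jvsu lor wigce
Hunk 2: at line 6 remove [ujj,mdxd,exine] add [ixbo,tujo,szxwr] -> 14 lines: vlos mmhu qnhck qovrg lfczo znzv ixbo tujo szxwr sdeuu nfrhg jvsu lor wigce
Hunk 3: at line 4 remove [lfczo] add [uhl,uvv,obq] -> 16 lines: vlos mmhu qnhck qovrg uhl uvv obq znzv ixbo tujo szxwr sdeuu nfrhg jvsu lor wigce
Final line count: 16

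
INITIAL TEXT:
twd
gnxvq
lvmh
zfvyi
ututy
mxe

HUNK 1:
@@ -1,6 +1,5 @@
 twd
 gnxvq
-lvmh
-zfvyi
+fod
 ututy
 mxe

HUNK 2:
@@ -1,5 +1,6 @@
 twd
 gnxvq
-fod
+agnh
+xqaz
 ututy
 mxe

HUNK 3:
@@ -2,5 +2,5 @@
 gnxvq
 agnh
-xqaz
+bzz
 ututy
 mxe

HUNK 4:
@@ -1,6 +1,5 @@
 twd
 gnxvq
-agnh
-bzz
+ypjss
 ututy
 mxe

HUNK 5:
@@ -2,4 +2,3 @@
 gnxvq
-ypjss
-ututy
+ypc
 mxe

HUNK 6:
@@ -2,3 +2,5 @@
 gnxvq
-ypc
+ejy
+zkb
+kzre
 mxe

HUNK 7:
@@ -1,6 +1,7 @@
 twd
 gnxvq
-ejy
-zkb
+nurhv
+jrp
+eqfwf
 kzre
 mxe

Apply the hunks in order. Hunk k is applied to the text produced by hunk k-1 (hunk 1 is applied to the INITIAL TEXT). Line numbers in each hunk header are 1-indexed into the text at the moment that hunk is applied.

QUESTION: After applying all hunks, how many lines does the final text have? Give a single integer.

Answer: 7

Derivation:
Hunk 1: at line 1 remove [lvmh,zfvyi] add [fod] -> 5 lines: twd gnxvq fod ututy mxe
Hunk 2: at line 1 remove [fod] add [agnh,xqaz] -> 6 lines: twd gnxvq agnh xqaz ututy mxe
Hunk 3: at line 2 remove [xqaz] add [bzz] -> 6 lines: twd gnxvq agnh bzz ututy mxe
Hunk 4: at line 1 remove [agnh,bzz] add [ypjss] -> 5 lines: twd gnxvq ypjss ututy mxe
Hunk 5: at line 2 remove [ypjss,ututy] add [ypc] -> 4 lines: twd gnxvq ypc mxe
Hunk 6: at line 2 remove [ypc] add [ejy,zkb,kzre] -> 6 lines: twd gnxvq ejy zkb kzre mxe
Hunk 7: at line 1 remove [ejy,zkb] add [nurhv,jrp,eqfwf] -> 7 lines: twd gnxvq nurhv jrp eqfwf kzre mxe
Final line count: 7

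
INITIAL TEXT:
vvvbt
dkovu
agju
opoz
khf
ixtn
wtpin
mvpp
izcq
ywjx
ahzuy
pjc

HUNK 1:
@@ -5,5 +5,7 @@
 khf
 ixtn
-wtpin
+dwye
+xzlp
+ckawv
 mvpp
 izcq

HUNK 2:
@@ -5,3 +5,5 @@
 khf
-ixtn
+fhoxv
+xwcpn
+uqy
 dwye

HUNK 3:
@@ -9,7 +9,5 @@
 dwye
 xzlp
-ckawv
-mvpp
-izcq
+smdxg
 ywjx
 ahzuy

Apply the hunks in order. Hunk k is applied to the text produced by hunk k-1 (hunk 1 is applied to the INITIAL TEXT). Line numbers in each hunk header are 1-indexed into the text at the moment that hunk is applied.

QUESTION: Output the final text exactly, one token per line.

Hunk 1: at line 5 remove [wtpin] add [dwye,xzlp,ckawv] -> 14 lines: vvvbt dkovu agju opoz khf ixtn dwye xzlp ckawv mvpp izcq ywjx ahzuy pjc
Hunk 2: at line 5 remove [ixtn] add [fhoxv,xwcpn,uqy] -> 16 lines: vvvbt dkovu agju opoz khf fhoxv xwcpn uqy dwye xzlp ckawv mvpp izcq ywjx ahzuy pjc
Hunk 3: at line 9 remove [ckawv,mvpp,izcq] add [smdxg] -> 14 lines: vvvbt dkovu agju opoz khf fhoxv xwcpn uqy dwye xzlp smdxg ywjx ahzuy pjc

Answer: vvvbt
dkovu
agju
opoz
khf
fhoxv
xwcpn
uqy
dwye
xzlp
smdxg
ywjx
ahzuy
pjc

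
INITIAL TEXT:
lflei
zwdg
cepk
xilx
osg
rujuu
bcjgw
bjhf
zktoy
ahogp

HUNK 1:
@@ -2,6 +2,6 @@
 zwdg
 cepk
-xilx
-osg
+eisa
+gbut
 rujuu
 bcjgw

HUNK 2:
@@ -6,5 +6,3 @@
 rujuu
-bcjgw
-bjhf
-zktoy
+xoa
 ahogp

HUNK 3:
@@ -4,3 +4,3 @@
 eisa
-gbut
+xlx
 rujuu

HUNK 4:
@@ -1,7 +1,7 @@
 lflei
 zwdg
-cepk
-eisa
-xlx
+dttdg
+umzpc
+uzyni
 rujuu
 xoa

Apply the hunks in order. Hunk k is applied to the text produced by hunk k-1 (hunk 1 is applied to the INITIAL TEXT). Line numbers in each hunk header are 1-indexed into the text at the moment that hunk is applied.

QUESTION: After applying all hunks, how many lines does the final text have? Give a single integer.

Hunk 1: at line 2 remove [xilx,osg] add [eisa,gbut] -> 10 lines: lflei zwdg cepk eisa gbut rujuu bcjgw bjhf zktoy ahogp
Hunk 2: at line 6 remove [bcjgw,bjhf,zktoy] add [xoa] -> 8 lines: lflei zwdg cepk eisa gbut rujuu xoa ahogp
Hunk 3: at line 4 remove [gbut] add [xlx] -> 8 lines: lflei zwdg cepk eisa xlx rujuu xoa ahogp
Hunk 4: at line 1 remove [cepk,eisa,xlx] add [dttdg,umzpc,uzyni] -> 8 lines: lflei zwdg dttdg umzpc uzyni rujuu xoa ahogp
Final line count: 8

Answer: 8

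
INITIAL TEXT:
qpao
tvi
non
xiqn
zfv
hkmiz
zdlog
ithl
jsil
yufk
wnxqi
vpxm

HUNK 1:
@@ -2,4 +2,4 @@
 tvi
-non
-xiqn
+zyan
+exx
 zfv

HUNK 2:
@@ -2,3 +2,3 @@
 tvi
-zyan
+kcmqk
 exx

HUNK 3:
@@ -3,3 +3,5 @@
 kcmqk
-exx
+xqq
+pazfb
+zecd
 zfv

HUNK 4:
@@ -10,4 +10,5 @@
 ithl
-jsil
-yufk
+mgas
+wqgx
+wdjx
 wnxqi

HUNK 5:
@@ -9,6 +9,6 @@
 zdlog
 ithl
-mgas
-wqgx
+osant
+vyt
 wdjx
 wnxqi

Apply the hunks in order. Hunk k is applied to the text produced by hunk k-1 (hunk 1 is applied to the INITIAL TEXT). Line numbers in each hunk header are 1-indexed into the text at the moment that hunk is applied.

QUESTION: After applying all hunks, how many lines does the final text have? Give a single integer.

Answer: 15

Derivation:
Hunk 1: at line 2 remove [non,xiqn] add [zyan,exx] -> 12 lines: qpao tvi zyan exx zfv hkmiz zdlog ithl jsil yufk wnxqi vpxm
Hunk 2: at line 2 remove [zyan] add [kcmqk] -> 12 lines: qpao tvi kcmqk exx zfv hkmiz zdlog ithl jsil yufk wnxqi vpxm
Hunk 3: at line 3 remove [exx] add [xqq,pazfb,zecd] -> 14 lines: qpao tvi kcmqk xqq pazfb zecd zfv hkmiz zdlog ithl jsil yufk wnxqi vpxm
Hunk 4: at line 10 remove [jsil,yufk] add [mgas,wqgx,wdjx] -> 15 lines: qpao tvi kcmqk xqq pazfb zecd zfv hkmiz zdlog ithl mgas wqgx wdjx wnxqi vpxm
Hunk 5: at line 9 remove [mgas,wqgx] add [osant,vyt] -> 15 lines: qpao tvi kcmqk xqq pazfb zecd zfv hkmiz zdlog ithl osant vyt wdjx wnxqi vpxm
Final line count: 15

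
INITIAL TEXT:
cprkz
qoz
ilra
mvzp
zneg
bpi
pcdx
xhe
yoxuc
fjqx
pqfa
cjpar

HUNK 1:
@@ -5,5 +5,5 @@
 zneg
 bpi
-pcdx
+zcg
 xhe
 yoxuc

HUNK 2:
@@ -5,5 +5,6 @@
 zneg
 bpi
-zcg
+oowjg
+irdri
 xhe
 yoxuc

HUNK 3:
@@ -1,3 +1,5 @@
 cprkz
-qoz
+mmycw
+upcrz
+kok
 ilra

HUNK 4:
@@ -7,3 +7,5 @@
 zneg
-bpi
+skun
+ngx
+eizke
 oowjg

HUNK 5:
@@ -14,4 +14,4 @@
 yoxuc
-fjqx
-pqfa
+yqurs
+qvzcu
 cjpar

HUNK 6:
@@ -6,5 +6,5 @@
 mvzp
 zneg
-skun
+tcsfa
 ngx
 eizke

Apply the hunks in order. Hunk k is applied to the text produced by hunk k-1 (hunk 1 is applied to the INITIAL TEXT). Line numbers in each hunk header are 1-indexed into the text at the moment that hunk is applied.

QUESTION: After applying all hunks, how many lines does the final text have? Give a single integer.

Answer: 17

Derivation:
Hunk 1: at line 5 remove [pcdx] add [zcg] -> 12 lines: cprkz qoz ilra mvzp zneg bpi zcg xhe yoxuc fjqx pqfa cjpar
Hunk 2: at line 5 remove [zcg] add [oowjg,irdri] -> 13 lines: cprkz qoz ilra mvzp zneg bpi oowjg irdri xhe yoxuc fjqx pqfa cjpar
Hunk 3: at line 1 remove [qoz] add [mmycw,upcrz,kok] -> 15 lines: cprkz mmycw upcrz kok ilra mvzp zneg bpi oowjg irdri xhe yoxuc fjqx pqfa cjpar
Hunk 4: at line 7 remove [bpi] add [skun,ngx,eizke] -> 17 lines: cprkz mmycw upcrz kok ilra mvzp zneg skun ngx eizke oowjg irdri xhe yoxuc fjqx pqfa cjpar
Hunk 5: at line 14 remove [fjqx,pqfa] add [yqurs,qvzcu] -> 17 lines: cprkz mmycw upcrz kok ilra mvzp zneg skun ngx eizke oowjg irdri xhe yoxuc yqurs qvzcu cjpar
Hunk 6: at line 6 remove [skun] add [tcsfa] -> 17 lines: cprkz mmycw upcrz kok ilra mvzp zneg tcsfa ngx eizke oowjg irdri xhe yoxuc yqurs qvzcu cjpar
Final line count: 17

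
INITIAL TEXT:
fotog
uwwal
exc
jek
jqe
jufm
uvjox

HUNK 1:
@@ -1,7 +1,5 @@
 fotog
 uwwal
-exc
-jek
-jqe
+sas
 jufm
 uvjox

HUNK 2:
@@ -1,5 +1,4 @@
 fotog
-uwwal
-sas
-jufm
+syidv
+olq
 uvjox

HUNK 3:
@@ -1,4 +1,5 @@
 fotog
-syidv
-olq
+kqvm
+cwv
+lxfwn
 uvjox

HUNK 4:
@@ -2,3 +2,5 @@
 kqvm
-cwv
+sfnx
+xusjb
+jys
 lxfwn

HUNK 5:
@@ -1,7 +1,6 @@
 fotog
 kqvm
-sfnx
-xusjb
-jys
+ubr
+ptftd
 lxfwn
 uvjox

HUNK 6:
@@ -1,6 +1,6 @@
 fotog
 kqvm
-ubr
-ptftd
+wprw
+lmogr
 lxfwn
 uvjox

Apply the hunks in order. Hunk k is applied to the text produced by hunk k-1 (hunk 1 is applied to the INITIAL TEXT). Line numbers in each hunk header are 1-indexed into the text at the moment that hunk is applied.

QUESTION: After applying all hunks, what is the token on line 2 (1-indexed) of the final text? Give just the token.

Hunk 1: at line 1 remove [exc,jek,jqe] add [sas] -> 5 lines: fotog uwwal sas jufm uvjox
Hunk 2: at line 1 remove [uwwal,sas,jufm] add [syidv,olq] -> 4 lines: fotog syidv olq uvjox
Hunk 3: at line 1 remove [syidv,olq] add [kqvm,cwv,lxfwn] -> 5 lines: fotog kqvm cwv lxfwn uvjox
Hunk 4: at line 2 remove [cwv] add [sfnx,xusjb,jys] -> 7 lines: fotog kqvm sfnx xusjb jys lxfwn uvjox
Hunk 5: at line 1 remove [sfnx,xusjb,jys] add [ubr,ptftd] -> 6 lines: fotog kqvm ubr ptftd lxfwn uvjox
Hunk 6: at line 1 remove [ubr,ptftd] add [wprw,lmogr] -> 6 lines: fotog kqvm wprw lmogr lxfwn uvjox
Final line 2: kqvm

Answer: kqvm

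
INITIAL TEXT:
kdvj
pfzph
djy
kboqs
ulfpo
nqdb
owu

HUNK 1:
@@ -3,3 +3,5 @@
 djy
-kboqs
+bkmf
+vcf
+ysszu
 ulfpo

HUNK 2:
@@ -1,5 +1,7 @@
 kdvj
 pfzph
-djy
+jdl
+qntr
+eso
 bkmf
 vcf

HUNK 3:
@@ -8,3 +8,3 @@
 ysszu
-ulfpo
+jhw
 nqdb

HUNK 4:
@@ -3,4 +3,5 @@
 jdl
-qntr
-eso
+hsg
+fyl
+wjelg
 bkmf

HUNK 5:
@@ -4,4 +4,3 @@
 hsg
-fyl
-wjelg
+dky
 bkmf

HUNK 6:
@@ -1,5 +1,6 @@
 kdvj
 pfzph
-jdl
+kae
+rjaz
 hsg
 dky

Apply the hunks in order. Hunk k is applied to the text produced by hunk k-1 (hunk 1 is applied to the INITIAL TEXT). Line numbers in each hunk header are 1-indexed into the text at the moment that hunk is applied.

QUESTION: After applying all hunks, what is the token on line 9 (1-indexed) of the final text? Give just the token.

Hunk 1: at line 3 remove [kboqs] add [bkmf,vcf,ysszu] -> 9 lines: kdvj pfzph djy bkmf vcf ysszu ulfpo nqdb owu
Hunk 2: at line 1 remove [djy] add [jdl,qntr,eso] -> 11 lines: kdvj pfzph jdl qntr eso bkmf vcf ysszu ulfpo nqdb owu
Hunk 3: at line 8 remove [ulfpo] add [jhw] -> 11 lines: kdvj pfzph jdl qntr eso bkmf vcf ysszu jhw nqdb owu
Hunk 4: at line 3 remove [qntr,eso] add [hsg,fyl,wjelg] -> 12 lines: kdvj pfzph jdl hsg fyl wjelg bkmf vcf ysszu jhw nqdb owu
Hunk 5: at line 4 remove [fyl,wjelg] add [dky] -> 11 lines: kdvj pfzph jdl hsg dky bkmf vcf ysszu jhw nqdb owu
Hunk 6: at line 1 remove [jdl] add [kae,rjaz] -> 12 lines: kdvj pfzph kae rjaz hsg dky bkmf vcf ysszu jhw nqdb owu
Final line 9: ysszu

Answer: ysszu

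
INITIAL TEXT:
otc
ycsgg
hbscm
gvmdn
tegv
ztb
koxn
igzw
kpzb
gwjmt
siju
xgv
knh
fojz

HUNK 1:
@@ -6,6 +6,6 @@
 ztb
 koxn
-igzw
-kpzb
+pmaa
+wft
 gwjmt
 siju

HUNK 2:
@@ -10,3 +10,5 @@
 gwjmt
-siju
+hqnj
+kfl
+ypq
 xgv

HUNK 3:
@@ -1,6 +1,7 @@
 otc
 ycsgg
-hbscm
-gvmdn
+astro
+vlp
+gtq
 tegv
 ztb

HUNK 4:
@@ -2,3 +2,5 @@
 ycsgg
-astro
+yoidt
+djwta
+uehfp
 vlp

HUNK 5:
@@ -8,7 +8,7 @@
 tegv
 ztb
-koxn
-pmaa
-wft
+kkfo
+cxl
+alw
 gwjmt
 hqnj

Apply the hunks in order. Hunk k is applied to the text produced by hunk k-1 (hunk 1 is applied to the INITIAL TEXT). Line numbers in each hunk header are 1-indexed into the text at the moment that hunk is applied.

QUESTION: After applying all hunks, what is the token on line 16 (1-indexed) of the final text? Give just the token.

Answer: ypq

Derivation:
Hunk 1: at line 6 remove [igzw,kpzb] add [pmaa,wft] -> 14 lines: otc ycsgg hbscm gvmdn tegv ztb koxn pmaa wft gwjmt siju xgv knh fojz
Hunk 2: at line 10 remove [siju] add [hqnj,kfl,ypq] -> 16 lines: otc ycsgg hbscm gvmdn tegv ztb koxn pmaa wft gwjmt hqnj kfl ypq xgv knh fojz
Hunk 3: at line 1 remove [hbscm,gvmdn] add [astro,vlp,gtq] -> 17 lines: otc ycsgg astro vlp gtq tegv ztb koxn pmaa wft gwjmt hqnj kfl ypq xgv knh fojz
Hunk 4: at line 2 remove [astro] add [yoidt,djwta,uehfp] -> 19 lines: otc ycsgg yoidt djwta uehfp vlp gtq tegv ztb koxn pmaa wft gwjmt hqnj kfl ypq xgv knh fojz
Hunk 5: at line 8 remove [koxn,pmaa,wft] add [kkfo,cxl,alw] -> 19 lines: otc ycsgg yoidt djwta uehfp vlp gtq tegv ztb kkfo cxl alw gwjmt hqnj kfl ypq xgv knh fojz
Final line 16: ypq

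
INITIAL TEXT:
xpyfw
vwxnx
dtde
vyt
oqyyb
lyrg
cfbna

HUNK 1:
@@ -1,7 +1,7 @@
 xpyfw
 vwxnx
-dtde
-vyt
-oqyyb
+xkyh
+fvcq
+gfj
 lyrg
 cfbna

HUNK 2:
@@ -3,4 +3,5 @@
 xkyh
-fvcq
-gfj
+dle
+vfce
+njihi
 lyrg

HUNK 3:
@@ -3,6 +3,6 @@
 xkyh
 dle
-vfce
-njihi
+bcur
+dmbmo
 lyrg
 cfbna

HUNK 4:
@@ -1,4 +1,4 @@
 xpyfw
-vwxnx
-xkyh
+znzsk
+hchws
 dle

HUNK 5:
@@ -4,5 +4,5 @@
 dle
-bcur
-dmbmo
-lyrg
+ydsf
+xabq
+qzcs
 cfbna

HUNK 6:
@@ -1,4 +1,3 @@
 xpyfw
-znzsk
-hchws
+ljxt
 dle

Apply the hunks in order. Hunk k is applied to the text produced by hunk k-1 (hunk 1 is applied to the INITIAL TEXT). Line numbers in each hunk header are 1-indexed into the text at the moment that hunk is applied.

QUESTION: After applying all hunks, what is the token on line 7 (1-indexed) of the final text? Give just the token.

Answer: cfbna

Derivation:
Hunk 1: at line 1 remove [dtde,vyt,oqyyb] add [xkyh,fvcq,gfj] -> 7 lines: xpyfw vwxnx xkyh fvcq gfj lyrg cfbna
Hunk 2: at line 3 remove [fvcq,gfj] add [dle,vfce,njihi] -> 8 lines: xpyfw vwxnx xkyh dle vfce njihi lyrg cfbna
Hunk 3: at line 3 remove [vfce,njihi] add [bcur,dmbmo] -> 8 lines: xpyfw vwxnx xkyh dle bcur dmbmo lyrg cfbna
Hunk 4: at line 1 remove [vwxnx,xkyh] add [znzsk,hchws] -> 8 lines: xpyfw znzsk hchws dle bcur dmbmo lyrg cfbna
Hunk 5: at line 4 remove [bcur,dmbmo,lyrg] add [ydsf,xabq,qzcs] -> 8 lines: xpyfw znzsk hchws dle ydsf xabq qzcs cfbna
Hunk 6: at line 1 remove [znzsk,hchws] add [ljxt] -> 7 lines: xpyfw ljxt dle ydsf xabq qzcs cfbna
Final line 7: cfbna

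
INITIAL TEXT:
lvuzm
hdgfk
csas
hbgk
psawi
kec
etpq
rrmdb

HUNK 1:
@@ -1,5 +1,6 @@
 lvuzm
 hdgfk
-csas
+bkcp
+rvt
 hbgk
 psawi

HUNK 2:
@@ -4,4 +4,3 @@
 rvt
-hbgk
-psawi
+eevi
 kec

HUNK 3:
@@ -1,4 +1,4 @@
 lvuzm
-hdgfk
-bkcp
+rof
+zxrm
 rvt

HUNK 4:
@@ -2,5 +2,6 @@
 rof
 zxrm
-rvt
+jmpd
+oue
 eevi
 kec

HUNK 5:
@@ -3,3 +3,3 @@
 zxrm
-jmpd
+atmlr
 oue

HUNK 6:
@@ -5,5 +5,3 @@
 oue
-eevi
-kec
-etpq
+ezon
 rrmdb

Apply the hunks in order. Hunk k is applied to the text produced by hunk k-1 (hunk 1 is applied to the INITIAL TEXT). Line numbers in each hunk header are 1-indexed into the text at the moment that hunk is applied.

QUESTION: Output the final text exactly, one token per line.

Answer: lvuzm
rof
zxrm
atmlr
oue
ezon
rrmdb

Derivation:
Hunk 1: at line 1 remove [csas] add [bkcp,rvt] -> 9 lines: lvuzm hdgfk bkcp rvt hbgk psawi kec etpq rrmdb
Hunk 2: at line 4 remove [hbgk,psawi] add [eevi] -> 8 lines: lvuzm hdgfk bkcp rvt eevi kec etpq rrmdb
Hunk 3: at line 1 remove [hdgfk,bkcp] add [rof,zxrm] -> 8 lines: lvuzm rof zxrm rvt eevi kec etpq rrmdb
Hunk 4: at line 2 remove [rvt] add [jmpd,oue] -> 9 lines: lvuzm rof zxrm jmpd oue eevi kec etpq rrmdb
Hunk 5: at line 3 remove [jmpd] add [atmlr] -> 9 lines: lvuzm rof zxrm atmlr oue eevi kec etpq rrmdb
Hunk 6: at line 5 remove [eevi,kec,etpq] add [ezon] -> 7 lines: lvuzm rof zxrm atmlr oue ezon rrmdb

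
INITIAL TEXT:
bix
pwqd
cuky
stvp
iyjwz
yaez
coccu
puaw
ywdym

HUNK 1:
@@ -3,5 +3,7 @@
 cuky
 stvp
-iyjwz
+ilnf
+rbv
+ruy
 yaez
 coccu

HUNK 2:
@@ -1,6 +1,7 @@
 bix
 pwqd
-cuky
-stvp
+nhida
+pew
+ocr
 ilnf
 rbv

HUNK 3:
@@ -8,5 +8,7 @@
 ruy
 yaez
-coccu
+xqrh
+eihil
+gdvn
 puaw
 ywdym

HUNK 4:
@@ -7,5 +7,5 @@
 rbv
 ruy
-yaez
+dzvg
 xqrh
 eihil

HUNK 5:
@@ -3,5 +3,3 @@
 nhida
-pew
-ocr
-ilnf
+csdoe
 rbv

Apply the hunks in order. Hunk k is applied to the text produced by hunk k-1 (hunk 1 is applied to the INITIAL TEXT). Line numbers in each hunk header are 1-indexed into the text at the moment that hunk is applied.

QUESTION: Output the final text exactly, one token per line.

Answer: bix
pwqd
nhida
csdoe
rbv
ruy
dzvg
xqrh
eihil
gdvn
puaw
ywdym

Derivation:
Hunk 1: at line 3 remove [iyjwz] add [ilnf,rbv,ruy] -> 11 lines: bix pwqd cuky stvp ilnf rbv ruy yaez coccu puaw ywdym
Hunk 2: at line 1 remove [cuky,stvp] add [nhida,pew,ocr] -> 12 lines: bix pwqd nhida pew ocr ilnf rbv ruy yaez coccu puaw ywdym
Hunk 3: at line 8 remove [coccu] add [xqrh,eihil,gdvn] -> 14 lines: bix pwqd nhida pew ocr ilnf rbv ruy yaez xqrh eihil gdvn puaw ywdym
Hunk 4: at line 7 remove [yaez] add [dzvg] -> 14 lines: bix pwqd nhida pew ocr ilnf rbv ruy dzvg xqrh eihil gdvn puaw ywdym
Hunk 5: at line 3 remove [pew,ocr,ilnf] add [csdoe] -> 12 lines: bix pwqd nhida csdoe rbv ruy dzvg xqrh eihil gdvn puaw ywdym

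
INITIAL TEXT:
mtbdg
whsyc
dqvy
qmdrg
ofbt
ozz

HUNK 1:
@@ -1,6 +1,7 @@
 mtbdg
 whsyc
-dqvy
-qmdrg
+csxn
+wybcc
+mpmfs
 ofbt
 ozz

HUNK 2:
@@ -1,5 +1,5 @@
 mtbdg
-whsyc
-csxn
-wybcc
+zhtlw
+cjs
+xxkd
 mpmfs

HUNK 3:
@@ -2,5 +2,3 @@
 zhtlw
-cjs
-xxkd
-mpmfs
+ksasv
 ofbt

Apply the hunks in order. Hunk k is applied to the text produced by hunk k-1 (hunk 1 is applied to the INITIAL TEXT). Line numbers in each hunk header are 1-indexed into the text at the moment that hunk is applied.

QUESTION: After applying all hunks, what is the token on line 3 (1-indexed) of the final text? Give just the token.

Answer: ksasv

Derivation:
Hunk 1: at line 1 remove [dqvy,qmdrg] add [csxn,wybcc,mpmfs] -> 7 lines: mtbdg whsyc csxn wybcc mpmfs ofbt ozz
Hunk 2: at line 1 remove [whsyc,csxn,wybcc] add [zhtlw,cjs,xxkd] -> 7 lines: mtbdg zhtlw cjs xxkd mpmfs ofbt ozz
Hunk 3: at line 2 remove [cjs,xxkd,mpmfs] add [ksasv] -> 5 lines: mtbdg zhtlw ksasv ofbt ozz
Final line 3: ksasv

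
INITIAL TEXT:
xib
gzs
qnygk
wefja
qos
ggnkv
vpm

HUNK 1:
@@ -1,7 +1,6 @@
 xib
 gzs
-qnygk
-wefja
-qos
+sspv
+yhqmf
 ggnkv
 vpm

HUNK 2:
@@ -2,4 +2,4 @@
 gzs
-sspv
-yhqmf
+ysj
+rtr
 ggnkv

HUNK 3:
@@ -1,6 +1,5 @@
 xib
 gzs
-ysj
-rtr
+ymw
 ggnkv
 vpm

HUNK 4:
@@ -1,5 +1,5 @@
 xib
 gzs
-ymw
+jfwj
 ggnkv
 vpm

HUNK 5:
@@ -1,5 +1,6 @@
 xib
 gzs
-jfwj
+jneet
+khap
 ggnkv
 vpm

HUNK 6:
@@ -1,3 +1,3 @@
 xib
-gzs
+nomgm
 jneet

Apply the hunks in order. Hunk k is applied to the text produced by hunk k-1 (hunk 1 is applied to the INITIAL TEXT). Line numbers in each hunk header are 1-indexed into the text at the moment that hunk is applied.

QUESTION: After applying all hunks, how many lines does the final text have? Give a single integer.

Hunk 1: at line 1 remove [qnygk,wefja,qos] add [sspv,yhqmf] -> 6 lines: xib gzs sspv yhqmf ggnkv vpm
Hunk 2: at line 2 remove [sspv,yhqmf] add [ysj,rtr] -> 6 lines: xib gzs ysj rtr ggnkv vpm
Hunk 3: at line 1 remove [ysj,rtr] add [ymw] -> 5 lines: xib gzs ymw ggnkv vpm
Hunk 4: at line 1 remove [ymw] add [jfwj] -> 5 lines: xib gzs jfwj ggnkv vpm
Hunk 5: at line 1 remove [jfwj] add [jneet,khap] -> 6 lines: xib gzs jneet khap ggnkv vpm
Hunk 6: at line 1 remove [gzs] add [nomgm] -> 6 lines: xib nomgm jneet khap ggnkv vpm
Final line count: 6

Answer: 6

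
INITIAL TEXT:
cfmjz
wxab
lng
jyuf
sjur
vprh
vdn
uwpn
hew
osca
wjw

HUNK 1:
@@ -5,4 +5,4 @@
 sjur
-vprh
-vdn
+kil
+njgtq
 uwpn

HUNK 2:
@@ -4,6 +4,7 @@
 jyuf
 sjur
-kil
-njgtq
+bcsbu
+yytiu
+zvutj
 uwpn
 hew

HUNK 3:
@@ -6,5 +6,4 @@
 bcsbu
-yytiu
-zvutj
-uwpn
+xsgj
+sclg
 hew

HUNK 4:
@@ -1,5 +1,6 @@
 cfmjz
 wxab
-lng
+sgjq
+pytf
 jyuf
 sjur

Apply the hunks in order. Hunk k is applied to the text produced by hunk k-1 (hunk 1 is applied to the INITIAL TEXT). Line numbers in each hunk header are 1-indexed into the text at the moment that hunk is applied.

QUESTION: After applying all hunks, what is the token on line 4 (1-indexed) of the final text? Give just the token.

Hunk 1: at line 5 remove [vprh,vdn] add [kil,njgtq] -> 11 lines: cfmjz wxab lng jyuf sjur kil njgtq uwpn hew osca wjw
Hunk 2: at line 4 remove [kil,njgtq] add [bcsbu,yytiu,zvutj] -> 12 lines: cfmjz wxab lng jyuf sjur bcsbu yytiu zvutj uwpn hew osca wjw
Hunk 3: at line 6 remove [yytiu,zvutj,uwpn] add [xsgj,sclg] -> 11 lines: cfmjz wxab lng jyuf sjur bcsbu xsgj sclg hew osca wjw
Hunk 4: at line 1 remove [lng] add [sgjq,pytf] -> 12 lines: cfmjz wxab sgjq pytf jyuf sjur bcsbu xsgj sclg hew osca wjw
Final line 4: pytf

Answer: pytf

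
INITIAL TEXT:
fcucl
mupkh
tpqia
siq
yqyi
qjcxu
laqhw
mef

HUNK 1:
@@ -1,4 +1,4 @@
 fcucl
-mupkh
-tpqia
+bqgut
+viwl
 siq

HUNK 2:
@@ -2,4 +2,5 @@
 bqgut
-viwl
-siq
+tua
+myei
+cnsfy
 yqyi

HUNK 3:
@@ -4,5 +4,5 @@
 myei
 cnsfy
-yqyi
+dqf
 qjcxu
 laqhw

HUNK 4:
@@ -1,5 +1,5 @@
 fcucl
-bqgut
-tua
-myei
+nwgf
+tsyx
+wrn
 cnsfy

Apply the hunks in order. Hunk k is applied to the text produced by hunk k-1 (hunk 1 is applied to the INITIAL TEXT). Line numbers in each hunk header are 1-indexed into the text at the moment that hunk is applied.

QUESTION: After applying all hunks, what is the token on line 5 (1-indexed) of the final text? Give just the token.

Hunk 1: at line 1 remove [mupkh,tpqia] add [bqgut,viwl] -> 8 lines: fcucl bqgut viwl siq yqyi qjcxu laqhw mef
Hunk 2: at line 2 remove [viwl,siq] add [tua,myei,cnsfy] -> 9 lines: fcucl bqgut tua myei cnsfy yqyi qjcxu laqhw mef
Hunk 3: at line 4 remove [yqyi] add [dqf] -> 9 lines: fcucl bqgut tua myei cnsfy dqf qjcxu laqhw mef
Hunk 4: at line 1 remove [bqgut,tua,myei] add [nwgf,tsyx,wrn] -> 9 lines: fcucl nwgf tsyx wrn cnsfy dqf qjcxu laqhw mef
Final line 5: cnsfy

Answer: cnsfy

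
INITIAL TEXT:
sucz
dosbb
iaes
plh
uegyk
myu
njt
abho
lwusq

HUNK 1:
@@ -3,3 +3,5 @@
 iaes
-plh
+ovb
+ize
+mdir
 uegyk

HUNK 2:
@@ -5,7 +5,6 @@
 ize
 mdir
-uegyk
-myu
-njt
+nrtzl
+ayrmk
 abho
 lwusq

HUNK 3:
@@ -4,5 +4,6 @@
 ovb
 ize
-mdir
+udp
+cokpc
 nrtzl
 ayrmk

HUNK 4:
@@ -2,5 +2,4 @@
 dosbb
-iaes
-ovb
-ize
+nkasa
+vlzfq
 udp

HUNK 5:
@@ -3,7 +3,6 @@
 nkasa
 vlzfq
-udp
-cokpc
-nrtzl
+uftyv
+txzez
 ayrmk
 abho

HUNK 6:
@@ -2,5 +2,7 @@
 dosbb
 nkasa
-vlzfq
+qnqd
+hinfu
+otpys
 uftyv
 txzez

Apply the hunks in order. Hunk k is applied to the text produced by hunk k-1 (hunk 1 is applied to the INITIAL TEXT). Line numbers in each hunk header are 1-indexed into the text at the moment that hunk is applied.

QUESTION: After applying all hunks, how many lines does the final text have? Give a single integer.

Hunk 1: at line 3 remove [plh] add [ovb,ize,mdir] -> 11 lines: sucz dosbb iaes ovb ize mdir uegyk myu njt abho lwusq
Hunk 2: at line 5 remove [uegyk,myu,njt] add [nrtzl,ayrmk] -> 10 lines: sucz dosbb iaes ovb ize mdir nrtzl ayrmk abho lwusq
Hunk 3: at line 4 remove [mdir] add [udp,cokpc] -> 11 lines: sucz dosbb iaes ovb ize udp cokpc nrtzl ayrmk abho lwusq
Hunk 4: at line 2 remove [iaes,ovb,ize] add [nkasa,vlzfq] -> 10 lines: sucz dosbb nkasa vlzfq udp cokpc nrtzl ayrmk abho lwusq
Hunk 5: at line 3 remove [udp,cokpc,nrtzl] add [uftyv,txzez] -> 9 lines: sucz dosbb nkasa vlzfq uftyv txzez ayrmk abho lwusq
Hunk 6: at line 2 remove [vlzfq] add [qnqd,hinfu,otpys] -> 11 lines: sucz dosbb nkasa qnqd hinfu otpys uftyv txzez ayrmk abho lwusq
Final line count: 11

Answer: 11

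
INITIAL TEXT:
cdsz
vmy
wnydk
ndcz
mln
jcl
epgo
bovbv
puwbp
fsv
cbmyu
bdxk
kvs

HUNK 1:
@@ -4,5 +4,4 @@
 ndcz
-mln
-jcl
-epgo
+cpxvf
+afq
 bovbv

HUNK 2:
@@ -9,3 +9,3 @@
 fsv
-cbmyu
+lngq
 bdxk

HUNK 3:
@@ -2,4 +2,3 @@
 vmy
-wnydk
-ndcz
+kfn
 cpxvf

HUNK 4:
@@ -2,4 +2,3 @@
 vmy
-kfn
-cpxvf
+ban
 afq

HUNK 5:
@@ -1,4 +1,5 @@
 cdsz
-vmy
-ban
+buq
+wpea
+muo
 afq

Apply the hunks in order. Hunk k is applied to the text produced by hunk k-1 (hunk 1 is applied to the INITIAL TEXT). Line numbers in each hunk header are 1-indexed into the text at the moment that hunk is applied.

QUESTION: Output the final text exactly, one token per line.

Hunk 1: at line 4 remove [mln,jcl,epgo] add [cpxvf,afq] -> 12 lines: cdsz vmy wnydk ndcz cpxvf afq bovbv puwbp fsv cbmyu bdxk kvs
Hunk 2: at line 9 remove [cbmyu] add [lngq] -> 12 lines: cdsz vmy wnydk ndcz cpxvf afq bovbv puwbp fsv lngq bdxk kvs
Hunk 3: at line 2 remove [wnydk,ndcz] add [kfn] -> 11 lines: cdsz vmy kfn cpxvf afq bovbv puwbp fsv lngq bdxk kvs
Hunk 4: at line 2 remove [kfn,cpxvf] add [ban] -> 10 lines: cdsz vmy ban afq bovbv puwbp fsv lngq bdxk kvs
Hunk 5: at line 1 remove [vmy,ban] add [buq,wpea,muo] -> 11 lines: cdsz buq wpea muo afq bovbv puwbp fsv lngq bdxk kvs

Answer: cdsz
buq
wpea
muo
afq
bovbv
puwbp
fsv
lngq
bdxk
kvs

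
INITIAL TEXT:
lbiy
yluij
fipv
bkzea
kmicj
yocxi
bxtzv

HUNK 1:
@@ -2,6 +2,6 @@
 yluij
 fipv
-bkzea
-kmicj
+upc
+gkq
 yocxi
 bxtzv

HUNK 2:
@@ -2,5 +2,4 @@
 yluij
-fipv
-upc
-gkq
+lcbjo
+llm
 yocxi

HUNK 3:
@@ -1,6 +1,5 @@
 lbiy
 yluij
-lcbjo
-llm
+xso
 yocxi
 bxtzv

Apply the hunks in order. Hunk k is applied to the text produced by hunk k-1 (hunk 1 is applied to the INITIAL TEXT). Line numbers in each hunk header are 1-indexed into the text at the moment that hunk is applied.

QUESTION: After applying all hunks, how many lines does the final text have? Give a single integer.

Hunk 1: at line 2 remove [bkzea,kmicj] add [upc,gkq] -> 7 lines: lbiy yluij fipv upc gkq yocxi bxtzv
Hunk 2: at line 2 remove [fipv,upc,gkq] add [lcbjo,llm] -> 6 lines: lbiy yluij lcbjo llm yocxi bxtzv
Hunk 3: at line 1 remove [lcbjo,llm] add [xso] -> 5 lines: lbiy yluij xso yocxi bxtzv
Final line count: 5

Answer: 5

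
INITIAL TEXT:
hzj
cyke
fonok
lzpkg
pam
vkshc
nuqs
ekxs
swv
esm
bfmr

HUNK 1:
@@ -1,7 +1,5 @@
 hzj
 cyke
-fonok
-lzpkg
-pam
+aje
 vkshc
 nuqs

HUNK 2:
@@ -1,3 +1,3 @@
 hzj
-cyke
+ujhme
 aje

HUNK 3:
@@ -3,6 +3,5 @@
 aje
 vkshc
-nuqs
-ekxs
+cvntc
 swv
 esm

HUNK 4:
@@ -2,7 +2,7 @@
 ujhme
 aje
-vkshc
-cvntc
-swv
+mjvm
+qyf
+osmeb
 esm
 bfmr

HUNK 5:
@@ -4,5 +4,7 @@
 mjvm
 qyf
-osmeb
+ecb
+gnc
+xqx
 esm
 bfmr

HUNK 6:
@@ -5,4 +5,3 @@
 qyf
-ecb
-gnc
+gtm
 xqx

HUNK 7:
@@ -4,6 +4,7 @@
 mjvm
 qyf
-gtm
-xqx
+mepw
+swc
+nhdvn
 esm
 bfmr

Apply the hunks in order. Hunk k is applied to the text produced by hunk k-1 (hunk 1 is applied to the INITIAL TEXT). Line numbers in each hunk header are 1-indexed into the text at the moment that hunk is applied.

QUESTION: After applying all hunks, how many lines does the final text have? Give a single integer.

Answer: 10

Derivation:
Hunk 1: at line 1 remove [fonok,lzpkg,pam] add [aje] -> 9 lines: hzj cyke aje vkshc nuqs ekxs swv esm bfmr
Hunk 2: at line 1 remove [cyke] add [ujhme] -> 9 lines: hzj ujhme aje vkshc nuqs ekxs swv esm bfmr
Hunk 3: at line 3 remove [nuqs,ekxs] add [cvntc] -> 8 lines: hzj ujhme aje vkshc cvntc swv esm bfmr
Hunk 4: at line 2 remove [vkshc,cvntc,swv] add [mjvm,qyf,osmeb] -> 8 lines: hzj ujhme aje mjvm qyf osmeb esm bfmr
Hunk 5: at line 4 remove [osmeb] add [ecb,gnc,xqx] -> 10 lines: hzj ujhme aje mjvm qyf ecb gnc xqx esm bfmr
Hunk 6: at line 5 remove [ecb,gnc] add [gtm] -> 9 lines: hzj ujhme aje mjvm qyf gtm xqx esm bfmr
Hunk 7: at line 4 remove [gtm,xqx] add [mepw,swc,nhdvn] -> 10 lines: hzj ujhme aje mjvm qyf mepw swc nhdvn esm bfmr
Final line count: 10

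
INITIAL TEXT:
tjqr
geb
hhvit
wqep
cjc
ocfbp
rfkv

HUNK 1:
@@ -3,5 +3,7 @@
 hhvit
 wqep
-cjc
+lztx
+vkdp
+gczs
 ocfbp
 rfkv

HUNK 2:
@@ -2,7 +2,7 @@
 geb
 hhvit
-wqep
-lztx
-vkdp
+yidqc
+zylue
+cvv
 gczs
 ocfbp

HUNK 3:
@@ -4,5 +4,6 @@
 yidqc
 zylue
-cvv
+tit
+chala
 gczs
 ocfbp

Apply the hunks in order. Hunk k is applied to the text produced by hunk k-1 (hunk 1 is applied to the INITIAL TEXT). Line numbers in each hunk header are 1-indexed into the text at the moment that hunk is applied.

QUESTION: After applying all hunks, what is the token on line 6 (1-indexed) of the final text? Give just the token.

Hunk 1: at line 3 remove [cjc] add [lztx,vkdp,gczs] -> 9 lines: tjqr geb hhvit wqep lztx vkdp gczs ocfbp rfkv
Hunk 2: at line 2 remove [wqep,lztx,vkdp] add [yidqc,zylue,cvv] -> 9 lines: tjqr geb hhvit yidqc zylue cvv gczs ocfbp rfkv
Hunk 3: at line 4 remove [cvv] add [tit,chala] -> 10 lines: tjqr geb hhvit yidqc zylue tit chala gczs ocfbp rfkv
Final line 6: tit

Answer: tit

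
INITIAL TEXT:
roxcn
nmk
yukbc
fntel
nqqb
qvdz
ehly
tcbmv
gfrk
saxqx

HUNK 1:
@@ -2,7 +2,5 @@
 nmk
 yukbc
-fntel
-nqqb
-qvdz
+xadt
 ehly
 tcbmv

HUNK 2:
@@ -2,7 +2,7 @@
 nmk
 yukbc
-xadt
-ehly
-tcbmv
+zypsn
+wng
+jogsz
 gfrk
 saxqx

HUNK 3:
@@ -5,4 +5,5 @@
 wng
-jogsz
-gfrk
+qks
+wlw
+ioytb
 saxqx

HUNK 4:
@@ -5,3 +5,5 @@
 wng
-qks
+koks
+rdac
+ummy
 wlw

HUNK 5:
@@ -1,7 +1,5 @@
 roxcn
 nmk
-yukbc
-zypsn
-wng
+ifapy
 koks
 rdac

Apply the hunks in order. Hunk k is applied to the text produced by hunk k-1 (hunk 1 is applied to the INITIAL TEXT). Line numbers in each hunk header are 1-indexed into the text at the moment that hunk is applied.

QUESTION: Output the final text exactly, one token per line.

Answer: roxcn
nmk
ifapy
koks
rdac
ummy
wlw
ioytb
saxqx

Derivation:
Hunk 1: at line 2 remove [fntel,nqqb,qvdz] add [xadt] -> 8 lines: roxcn nmk yukbc xadt ehly tcbmv gfrk saxqx
Hunk 2: at line 2 remove [xadt,ehly,tcbmv] add [zypsn,wng,jogsz] -> 8 lines: roxcn nmk yukbc zypsn wng jogsz gfrk saxqx
Hunk 3: at line 5 remove [jogsz,gfrk] add [qks,wlw,ioytb] -> 9 lines: roxcn nmk yukbc zypsn wng qks wlw ioytb saxqx
Hunk 4: at line 5 remove [qks] add [koks,rdac,ummy] -> 11 lines: roxcn nmk yukbc zypsn wng koks rdac ummy wlw ioytb saxqx
Hunk 5: at line 1 remove [yukbc,zypsn,wng] add [ifapy] -> 9 lines: roxcn nmk ifapy koks rdac ummy wlw ioytb saxqx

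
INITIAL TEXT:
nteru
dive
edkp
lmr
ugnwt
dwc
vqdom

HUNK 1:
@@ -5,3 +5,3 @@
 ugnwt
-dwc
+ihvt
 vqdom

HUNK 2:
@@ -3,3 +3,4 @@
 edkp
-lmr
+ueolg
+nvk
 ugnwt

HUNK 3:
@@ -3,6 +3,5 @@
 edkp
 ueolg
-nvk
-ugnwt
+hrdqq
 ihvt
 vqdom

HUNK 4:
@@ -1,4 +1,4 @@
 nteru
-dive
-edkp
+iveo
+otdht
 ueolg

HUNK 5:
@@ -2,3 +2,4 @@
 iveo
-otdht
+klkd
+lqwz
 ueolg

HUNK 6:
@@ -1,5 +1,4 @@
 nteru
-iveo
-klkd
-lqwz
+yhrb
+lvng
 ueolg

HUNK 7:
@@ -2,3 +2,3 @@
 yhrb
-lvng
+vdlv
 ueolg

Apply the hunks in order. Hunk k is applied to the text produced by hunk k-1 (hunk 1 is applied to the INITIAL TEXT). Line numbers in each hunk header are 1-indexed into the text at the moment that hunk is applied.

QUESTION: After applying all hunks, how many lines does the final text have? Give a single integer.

Answer: 7

Derivation:
Hunk 1: at line 5 remove [dwc] add [ihvt] -> 7 lines: nteru dive edkp lmr ugnwt ihvt vqdom
Hunk 2: at line 3 remove [lmr] add [ueolg,nvk] -> 8 lines: nteru dive edkp ueolg nvk ugnwt ihvt vqdom
Hunk 3: at line 3 remove [nvk,ugnwt] add [hrdqq] -> 7 lines: nteru dive edkp ueolg hrdqq ihvt vqdom
Hunk 4: at line 1 remove [dive,edkp] add [iveo,otdht] -> 7 lines: nteru iveo otdht ueolg hrdqq ihvt vqdom
Hunk 5: at line 2 remove [otdht] add [klkd,lqwz] -> 8 lines: nteru iveo klkd lqwz ueolg hrdqq ihvt vqdom
Hunk 6: at line 1 remove [iveo,klkd,lqwz] add [yhrb,lvng] -> 7 lines: nteru yhrb lvng ueolg hrdqq ihvt vqdom
Hunk 7: at line 2 remove [lvng] add [vdlv] -> 7 lines: nteru yhrb vdlv ueolg hrdqq ihvt vqdom
Final line count: 7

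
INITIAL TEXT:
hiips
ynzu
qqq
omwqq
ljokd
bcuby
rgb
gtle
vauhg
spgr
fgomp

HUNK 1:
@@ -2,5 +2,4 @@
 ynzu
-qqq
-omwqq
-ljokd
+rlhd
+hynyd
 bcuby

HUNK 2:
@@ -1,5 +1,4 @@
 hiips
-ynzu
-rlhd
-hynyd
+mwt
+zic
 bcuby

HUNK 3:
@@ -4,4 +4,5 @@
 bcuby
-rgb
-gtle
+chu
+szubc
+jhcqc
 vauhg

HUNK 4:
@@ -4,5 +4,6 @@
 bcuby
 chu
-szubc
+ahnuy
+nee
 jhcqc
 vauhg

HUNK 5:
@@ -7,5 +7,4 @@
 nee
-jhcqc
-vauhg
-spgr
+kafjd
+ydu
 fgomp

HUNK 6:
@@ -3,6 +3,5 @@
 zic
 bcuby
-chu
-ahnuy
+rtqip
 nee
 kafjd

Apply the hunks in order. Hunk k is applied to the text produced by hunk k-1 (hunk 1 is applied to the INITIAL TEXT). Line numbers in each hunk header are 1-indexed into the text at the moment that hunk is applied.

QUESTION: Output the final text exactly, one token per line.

Hunk 1: at line 2 remove [qqq,omwqq,ljokd] add [rlhd,hynyd] -> 10 lines: hiips ynzu rlhd hynyd bcuby rgb gtle vauhg spgr fgomp
Hunk 2: at line 1 remove [ynzu,rlhd,hynyd] add [mwt,zic] -> 9 lines: hiips mwt zic bcuby rgb gtle vauhg spgr fgomp
Hunk 3: at line 4 remove [rgb,gtle] add [chu,szubc,jhcqc] -> 10 lines: hiips mwt zic bcuby chu szubc jhcqc vauhg spgr fgomp
Hunk 4: at line 4 remove [szubc] add [ahnuy,nee] -> 11 lines: hiips mwt zic bcuby chu ahnuy nee jhcqc vauhg spgr fgomp
Hunk 5: at line 7 remove [jhcqc,vauhg,spgr] add [kafjd,ydu] -> 10 lines: hiips mwt zic bcuby chu ahnuy nee kafjd ydu fgomp
Hunk 6: at line 3 remove [chu,ahnuy] add [rtqip] -> 9 lines: hiips mwt zic bcuby rtqip nee kafjd ydu fgomp

Answer: hiips
mwt
zic
bcuby
rtqip
nee
kafjd
ydu
fgomp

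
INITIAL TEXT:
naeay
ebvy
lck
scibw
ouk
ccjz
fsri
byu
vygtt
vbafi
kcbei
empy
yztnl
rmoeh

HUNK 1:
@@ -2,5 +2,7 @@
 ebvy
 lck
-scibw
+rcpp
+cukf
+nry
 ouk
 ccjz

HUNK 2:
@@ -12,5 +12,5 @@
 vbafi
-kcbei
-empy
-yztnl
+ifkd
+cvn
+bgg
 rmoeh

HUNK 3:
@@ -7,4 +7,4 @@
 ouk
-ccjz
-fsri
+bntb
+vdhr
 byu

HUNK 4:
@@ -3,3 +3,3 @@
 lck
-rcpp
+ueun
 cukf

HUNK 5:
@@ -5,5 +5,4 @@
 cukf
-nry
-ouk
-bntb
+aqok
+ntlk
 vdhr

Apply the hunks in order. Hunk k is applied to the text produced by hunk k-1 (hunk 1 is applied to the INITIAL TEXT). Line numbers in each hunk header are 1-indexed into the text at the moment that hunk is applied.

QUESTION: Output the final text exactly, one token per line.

Answer: naeay
ebvy
lck
ueun
cukf
aqok
ntlk
vdhr
byu
vygtt
vbafi
ifkd
cvn
bgg
rmoeh

Derivation:
Hunk 1: at line 2 remove [scibw] add [rcpp,cukf,nry] -> 16 lines: naeay ebvy lck rcpp cukf nry ouk ccjz fsri byu vygtt vbafi kcbei empy yztnl rmoeh
Hunk 2: at line 12 remove [kcbei,empy,yztnl] add [ifkd,cvn,bgg] -> 16 lines: naeay ebvy lck rcpp cukf nry ouk ccjz fsri byu vygtt vbafi ifkd cvn bgg rmoeh
Hunk 3: at line 7 remove [ccjz,fsri] add [bntb,vdhr] -> 16 lines: naeay ebvy lck rcpp cukf nry ouk bntb vdhr byu vygtt vbafi ifkd cvn bgg rmoeh
Hunk 4: at line 3 remove [rcpp] add [ueun] -> 16 lines: naeay ebvy lck ueun cukf nry ouk bntb vdhr byu vygtt vbafi ifkd cvn bgg rmoeh
Hunk 5: at line 5 remove [nry,ouk,bntb] add [aqok,ntlk] -> 15 lines: naeay ebvy lck ueun cukf aqok ntlk vdhr byu vygtt vbafi ifkd cvn bgg rmoeh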